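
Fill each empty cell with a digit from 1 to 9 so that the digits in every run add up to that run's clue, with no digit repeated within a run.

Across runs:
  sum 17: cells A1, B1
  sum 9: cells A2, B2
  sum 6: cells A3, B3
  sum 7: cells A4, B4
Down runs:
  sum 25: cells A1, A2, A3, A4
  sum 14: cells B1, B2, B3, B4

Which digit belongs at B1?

17 in 2 cells must be {8,9}.
Only 8 fits B1 under both its across sum 17 and down sum 14.

8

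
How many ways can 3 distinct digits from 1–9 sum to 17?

7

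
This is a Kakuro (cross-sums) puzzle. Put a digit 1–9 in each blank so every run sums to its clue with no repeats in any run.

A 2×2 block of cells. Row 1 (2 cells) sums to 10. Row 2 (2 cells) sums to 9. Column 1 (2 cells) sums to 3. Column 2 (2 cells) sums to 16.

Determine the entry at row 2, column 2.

3 in 2 cells must be {1,2}; 16 in 2 cells must be {7,9}.
The 9 across and the 16 down share only 7, so (2,2) = 7.
(1,2) = 16 − 7 = 9 completes the 16 down.
(2,1) = 9 − 7 = 2 completes the 9 across.
(1,1) = 10 − 9 = 1 completes the 10 across.

7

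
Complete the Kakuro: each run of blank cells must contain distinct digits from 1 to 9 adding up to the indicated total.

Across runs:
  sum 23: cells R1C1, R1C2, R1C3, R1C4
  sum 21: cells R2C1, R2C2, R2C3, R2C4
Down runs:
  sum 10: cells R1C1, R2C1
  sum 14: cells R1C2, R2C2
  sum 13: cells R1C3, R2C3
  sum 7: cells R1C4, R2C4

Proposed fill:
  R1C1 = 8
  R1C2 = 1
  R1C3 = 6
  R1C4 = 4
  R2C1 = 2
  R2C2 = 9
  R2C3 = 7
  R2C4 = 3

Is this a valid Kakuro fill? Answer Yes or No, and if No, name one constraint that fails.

No — the across run R1C1–R1C4 sums to 19, not 23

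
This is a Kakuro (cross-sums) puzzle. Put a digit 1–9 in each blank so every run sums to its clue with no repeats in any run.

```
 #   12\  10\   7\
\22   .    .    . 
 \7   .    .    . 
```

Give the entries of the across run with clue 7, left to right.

7 in 3 cells must be {1,2,4}.
The 7 across and the 12 down share only 4, so R2C1 = 4.
R1C1 = 12 − 4 = 8 completes the 12 down.
Given what's placed, R1C2 must be 9 to fit the 22 across and 10 down.
R1C3 = 22 − 17 = 5 completes the 22 across.
R2C2 = 10 − 9 = 1 completes the 10 down.
R2C3 = 7 − 5 = 2 completes the 7 across.

4, 1, 2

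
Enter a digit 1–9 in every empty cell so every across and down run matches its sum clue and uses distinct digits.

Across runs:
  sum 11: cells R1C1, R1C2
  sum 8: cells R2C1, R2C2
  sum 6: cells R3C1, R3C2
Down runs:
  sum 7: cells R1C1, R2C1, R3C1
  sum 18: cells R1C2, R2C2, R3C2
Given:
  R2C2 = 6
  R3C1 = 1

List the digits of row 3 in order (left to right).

1 5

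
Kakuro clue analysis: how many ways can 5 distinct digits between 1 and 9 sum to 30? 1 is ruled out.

5 distinct digits from 1–9 sum between 15 and 35.
Dropping sets that contain 1.
Enumerating: {2,4,7,8,9}, {2,5,6,8,9}, {3,4,6,8,9}, {3,5,6,7,9}, {4,5,6,7,8}.

5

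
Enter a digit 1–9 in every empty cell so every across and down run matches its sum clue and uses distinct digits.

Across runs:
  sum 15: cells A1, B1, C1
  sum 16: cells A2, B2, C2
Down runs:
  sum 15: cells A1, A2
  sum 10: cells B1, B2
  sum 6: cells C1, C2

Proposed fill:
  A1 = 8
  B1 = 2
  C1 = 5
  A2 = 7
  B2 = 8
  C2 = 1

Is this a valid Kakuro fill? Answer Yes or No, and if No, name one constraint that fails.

Yes

Across: 8+2+5=15; 7+8+1=16. Down: 8+7=15; 2+8=10; 5+1=6. No digit repeats within any run.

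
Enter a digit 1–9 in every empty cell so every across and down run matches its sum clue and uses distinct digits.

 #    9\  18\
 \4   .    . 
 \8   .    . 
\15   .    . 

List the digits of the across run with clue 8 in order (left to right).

2 6

4 in 2 cells must be {1,3}.
The 15 across and the 9 down share only 6, so R3C1 = 6.
R3C2 = 15 − 6 = 9 completes the 15 across.
Given what's placed, R1C1 must be 1 to fit the 4 across and 9 down.
R1C2 = 4 − 1 = 3 completes the 4 across.
R2C1 = 9 − 7 = 2 completes the 9 down.
R2C2 = 8 − 2 = 6 completes the 8 across.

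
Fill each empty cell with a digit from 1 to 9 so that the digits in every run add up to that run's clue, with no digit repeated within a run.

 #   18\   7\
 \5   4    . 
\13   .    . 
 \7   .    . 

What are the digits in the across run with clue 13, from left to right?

9, 4

7 in 3 cells must be {1,2,4}.
R1C2 = 5 − 4 = 1 completes the 5 across.
R2C2 = 4: the only remaining digit allowed by both the 13 across and the 7 down.
R3C2 = 7 − 5 = 2 completes the 7 down.
R2C1 = 13 − 4 = 9 completes the 13 across.
R3C1 = 7 − 2 = 5 completes the 7 across.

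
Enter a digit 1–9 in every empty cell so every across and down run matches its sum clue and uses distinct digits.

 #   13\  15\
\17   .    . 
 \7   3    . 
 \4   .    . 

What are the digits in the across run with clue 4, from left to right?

17 in 2 cells must be {8,9}; 4 in 2 cells must be {1,3}.
R2C2 = 7 − 3 = 4 completes the 7 across.
Given what's placed, R3C1 must be 1 to fit the 4 across and 13 down.
R3C2 = 4 − 1 = 3 completes the 4 across.
R1C1 = 13 − 4 = 9 completes the 13 down.
R1C2 = 17 − 9 = 8 completes the 17 across.

1 3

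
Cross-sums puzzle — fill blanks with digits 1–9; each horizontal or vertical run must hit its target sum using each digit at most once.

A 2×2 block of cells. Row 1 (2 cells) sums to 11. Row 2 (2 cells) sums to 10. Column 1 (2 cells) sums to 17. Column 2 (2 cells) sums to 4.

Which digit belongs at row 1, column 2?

17 in 2 cells must be {8,9}; 4 in 2 cells must be {1,3}.
The 11 across and the 4 down share only 3, so (1,2) = 3.
(2,2) = 4 − 3 = 1 completes the 4 down.
(1,1) = 11 − 3 = 8 completes the 11 across.
(2,1) = 10 − 1 = 9 completes the 10 across.

3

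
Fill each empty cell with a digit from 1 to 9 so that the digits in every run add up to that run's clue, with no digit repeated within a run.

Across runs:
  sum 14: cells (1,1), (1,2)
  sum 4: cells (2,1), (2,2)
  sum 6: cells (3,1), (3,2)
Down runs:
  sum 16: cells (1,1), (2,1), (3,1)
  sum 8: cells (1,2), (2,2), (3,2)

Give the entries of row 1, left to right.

4 in 2 cells must be {1,3}.
The 14 across and the 8 down share only 5, so (1,2) = 5.
Given what's placed, (2,2) must be 1 to fit the 4 across and 8 down.
(3,2) = 8 − 6 = 2 completes the 8 down.
(1,1) = 14 − 5 = 9 completes the 14 across.
(2,1) = 4 − 1 = 3 completes the 4 across.
(3,1) = 6 − 2 = 4 completes the 6 across.

9 5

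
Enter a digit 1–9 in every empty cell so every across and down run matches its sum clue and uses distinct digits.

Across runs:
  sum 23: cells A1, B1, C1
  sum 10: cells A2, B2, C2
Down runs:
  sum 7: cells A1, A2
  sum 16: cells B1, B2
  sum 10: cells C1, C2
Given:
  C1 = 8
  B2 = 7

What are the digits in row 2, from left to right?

1 7 2

23 in 3 cells must be {6,8,9}; 16 in 2 cells must be {7,9}.
A1 = 6: the only remaining digit allowed by both the 23 across and the 7 down.
B1 = 23 − 14 = 9 completes the 23 across.
A2 = 7 − 6 = 1 completes the 7 down.
C2 = 10 − 8 = 2 completes the 10 across.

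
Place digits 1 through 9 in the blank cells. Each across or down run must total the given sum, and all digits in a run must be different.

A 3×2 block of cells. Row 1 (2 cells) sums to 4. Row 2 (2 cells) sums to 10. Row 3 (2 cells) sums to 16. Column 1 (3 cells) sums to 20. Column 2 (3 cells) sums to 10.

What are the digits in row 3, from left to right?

4 in 2 cells must be {1,3}; 16 in 2 cells must be {7,9}.
The 4 across and the 20 down share only 3, so (1,1) = 3.
(1,2) = 4 − 3 = 1 completes the 4 across.
Given what's placed, (3,1) must be 9 to fit the 16 across and 20 down.
(3,2) = 16 − 9 = 7 completes the 16 across.
(2,1) = 20 − 12 = 8 completes the 20 down.
(2,2) = 10 − 8 = 2 completes the 10 across.

9 7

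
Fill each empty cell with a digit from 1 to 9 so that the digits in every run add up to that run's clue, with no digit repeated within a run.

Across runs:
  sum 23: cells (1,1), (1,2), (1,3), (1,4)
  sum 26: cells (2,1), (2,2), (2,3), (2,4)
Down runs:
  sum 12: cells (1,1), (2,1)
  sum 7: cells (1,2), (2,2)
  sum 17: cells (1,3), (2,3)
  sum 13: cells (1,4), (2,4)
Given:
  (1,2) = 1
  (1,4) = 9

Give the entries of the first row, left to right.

5 1 8 9

17 in 2 cells must be {8,9}.
Given what's placed, (1,3) must be 8 to fit the 23 across and 17 down.
(2,2) = 7 − 1 = 6 completes the 7 down.
(2,3) = 17 − 8 = 9 completes the 17 down.
(2,4) = 13 − 9 = 4 completes the 13 down.
(1,1) = 23 − 18 = 5 completes the 23 across.
(2,1) = 26 − 19 = 7 completes the 26 across.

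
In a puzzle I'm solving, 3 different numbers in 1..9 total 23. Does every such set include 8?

The only way to make 23 from 3 distinct digits is {6,8,9}, which contains 8.

Yes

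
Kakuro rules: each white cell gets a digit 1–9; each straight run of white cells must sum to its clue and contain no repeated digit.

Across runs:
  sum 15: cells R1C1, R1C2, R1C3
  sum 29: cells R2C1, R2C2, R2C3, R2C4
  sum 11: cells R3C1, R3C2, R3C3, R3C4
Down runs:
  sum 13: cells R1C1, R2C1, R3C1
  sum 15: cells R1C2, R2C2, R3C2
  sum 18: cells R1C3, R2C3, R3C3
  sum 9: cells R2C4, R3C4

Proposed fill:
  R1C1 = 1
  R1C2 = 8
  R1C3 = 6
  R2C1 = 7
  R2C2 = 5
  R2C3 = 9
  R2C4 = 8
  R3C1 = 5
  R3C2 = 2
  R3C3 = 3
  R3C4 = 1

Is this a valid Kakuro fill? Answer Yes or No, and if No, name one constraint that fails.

Yes

Across: 1+8+6=15; 7+5+9+8=29; 5+2+3+1=11. Down: 1+7+5=13; 8+5+2=15; 6+9+3=18; 8+1=9. No digit repeats within any run.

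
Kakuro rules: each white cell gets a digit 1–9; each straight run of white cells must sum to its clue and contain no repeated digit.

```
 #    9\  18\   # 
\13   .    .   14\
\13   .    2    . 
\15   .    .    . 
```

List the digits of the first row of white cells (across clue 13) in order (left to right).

4 9

Nothing is forced directly, so branch on R1C2, whose candidates are 7 or 9. If R1C2 = 7: that forces R1C1 = 6, after which R2C1 would have to be in {3,4,5,6,7,8} for the 13 across but in {1,2} for the 9 down — contradiction. So R1C2 = 9.
R1C1 = 13 − 9 = 4 completes the 13 across.
Given what's placed, R2C1 must be 3 to fit the 13 across and 9 down.
R2C3 = 13 − 5 = 8 completes the 13 across.
R3C1 = 9 − 7 = 2 completes the 9 down.
R3C2 = 18 − 11 = 7 completes the 18 down.
R3C3 = 15 − 9 = 6 completes the 15 across.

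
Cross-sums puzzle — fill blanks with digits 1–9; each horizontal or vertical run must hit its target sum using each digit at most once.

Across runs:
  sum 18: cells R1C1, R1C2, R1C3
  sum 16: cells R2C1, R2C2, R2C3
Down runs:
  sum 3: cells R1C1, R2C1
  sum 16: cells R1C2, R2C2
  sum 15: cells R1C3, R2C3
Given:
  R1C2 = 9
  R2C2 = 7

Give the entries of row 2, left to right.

1 7 8

3 in 2 cells must be {1,2}; 16 in 2 cells must be {7,9}.
R2C1 = 1: the only remaining digit allowed by both the 16 across and the 3 down.
R2C3 = 16 − 8 = 8 completes the 16 across.
R1C1 = 3 − 1 = 2 completes the 3 down.
R1C3 = 18 − 11 = 7 completes the 18 across.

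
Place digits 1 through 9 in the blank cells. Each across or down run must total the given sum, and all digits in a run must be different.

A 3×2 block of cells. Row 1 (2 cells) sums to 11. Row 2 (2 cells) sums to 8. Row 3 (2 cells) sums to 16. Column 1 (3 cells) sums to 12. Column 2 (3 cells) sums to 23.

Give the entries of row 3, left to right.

7 9

16 in 2 cells must be {7,9}; 23 in 3 cells must be {6,8,9}.
The 8 across and the 23 down share only 6, so (2,2) = 6.
Given what's placed, (3,2) must be 9 to fit the 16 across and 23 down.
(1,2) = 23 − 15 = 8 completes the 23 down.
(2,1) = 8 − 6 = 2 completes the 8 across.
(3,1) = 16 − 9 = 7 completes the 16 across.
(1,1) = 11 − 8 = 3 completes the 11 across.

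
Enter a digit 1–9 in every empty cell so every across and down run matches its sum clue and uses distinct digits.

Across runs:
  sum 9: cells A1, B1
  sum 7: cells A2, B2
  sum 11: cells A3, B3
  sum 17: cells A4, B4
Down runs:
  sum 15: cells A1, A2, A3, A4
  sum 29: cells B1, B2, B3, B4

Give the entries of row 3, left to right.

4 7

17 in 2 cells must be {8,9}; 29 in 4 cells must be {5,7,8,9}.
Only 5 fits B2 under both its across sum 7 and down sum 29.
A2 = 7 − 5 = 2 completes the 7 across.
Nothing is forced directly, so branch on B1, whose candidates are 7 or 8. If B1 = 7: then A1 would have to be in {2} for the 9 across but in {1,3,4,5,6,7,8,9} for the 15 down — contradiction. So B1 = 8.
A1 = 9 − 8 = 1 completes the 9 across.
B4 = 9: the only remaining digit allowed by both the 17 across and the 29 down.
B3 = 29 − 22 = 7 completes the 29 down.
A4 = 17 − 9 = 8 completes the 17 across.
A3 = 11 − 7 = 4 completes the 11 across.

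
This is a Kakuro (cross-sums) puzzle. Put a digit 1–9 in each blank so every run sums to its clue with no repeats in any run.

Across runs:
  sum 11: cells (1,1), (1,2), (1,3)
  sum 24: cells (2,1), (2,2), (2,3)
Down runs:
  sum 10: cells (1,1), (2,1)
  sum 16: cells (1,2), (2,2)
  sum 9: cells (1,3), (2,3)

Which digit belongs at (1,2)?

7

24 in 3 cells must be {7,8,9}; 16 in 2 cells must be {7,9}.
The 11 across and the 16 down share only 7, so (1,2) = 7.
(2,2) = 16 − 7 = 9 completes the 16 down.
Nothing is forced directly, so branch on (2,1), whose candidates are 7 or 8. If (2,1) = 8: then (1,1) would have to be in {1,3} for the 11 across but in {2} for the 10 down — contradiction. So (2,1) = 7.
(1,1) = 10 − 7 = 3 completes the 10 down.
(1,3) = 11 − 10 = 1 completes the 11 across.
(2,3) = 24 − 16 = 8 completes the 24 across.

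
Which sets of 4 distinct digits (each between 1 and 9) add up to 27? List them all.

{3,7,8,9}; {4,6,8,9}; {5,6,7,9}

4 distinct digits from 1–9 sum between 10 and 30.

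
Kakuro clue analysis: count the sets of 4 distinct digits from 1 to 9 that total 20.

12

4 distinct digits from 1–9 sum between 10 and 30.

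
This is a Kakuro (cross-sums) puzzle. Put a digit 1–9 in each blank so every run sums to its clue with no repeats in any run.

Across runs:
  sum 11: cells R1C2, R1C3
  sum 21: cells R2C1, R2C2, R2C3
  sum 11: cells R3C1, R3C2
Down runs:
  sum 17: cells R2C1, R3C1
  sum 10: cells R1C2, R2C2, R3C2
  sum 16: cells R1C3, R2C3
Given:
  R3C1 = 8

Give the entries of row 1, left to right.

17 in 2 cells must be {8,9}; 16 in 2 cells must be {7,9}.
R2C1 = 17 − 8 = 9 completes the 17 down.
R2C3 = 7: the only remaining digit allowed by both the 21 across and the 16 down.
R3C2 = 11 − 8 = 3 completes the 11 across.
R1C3 = 16 − 7 = 9 completes the 16 down.
R2C2 = 21 − 16 = 5 completes the 21 across.
R1C2 = 11 − 9 = 2 completes the 11 across.

2 9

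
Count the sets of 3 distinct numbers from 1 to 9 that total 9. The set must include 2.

3 distinct digits from 1–9 sum between 6 and 24.
Keeping only sets containing 2.
Enumerating: {1,2,6}, {2,3,4}.

2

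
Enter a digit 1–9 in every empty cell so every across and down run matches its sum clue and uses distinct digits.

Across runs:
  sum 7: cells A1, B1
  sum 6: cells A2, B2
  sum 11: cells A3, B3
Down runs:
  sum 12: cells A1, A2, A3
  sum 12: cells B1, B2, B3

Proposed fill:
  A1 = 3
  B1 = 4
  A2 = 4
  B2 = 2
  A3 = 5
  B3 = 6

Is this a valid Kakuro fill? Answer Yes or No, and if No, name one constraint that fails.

Yes

Across: 3+4=7; 4+2=6; 5+6=11. Down: 3+4+5=12; 4+2+6=12. No digit repeats within any run.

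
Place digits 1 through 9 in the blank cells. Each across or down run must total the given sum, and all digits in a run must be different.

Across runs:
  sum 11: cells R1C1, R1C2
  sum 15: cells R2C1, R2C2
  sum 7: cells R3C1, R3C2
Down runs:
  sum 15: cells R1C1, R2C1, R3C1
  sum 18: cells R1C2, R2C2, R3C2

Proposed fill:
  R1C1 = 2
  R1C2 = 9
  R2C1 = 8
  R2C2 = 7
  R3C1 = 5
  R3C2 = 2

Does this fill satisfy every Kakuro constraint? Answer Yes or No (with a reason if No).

Across: 2+9=11; 8+7=15; 5+2=7. Down: 2+8+5=15; 9+7+2=18. No digit repeats within any run.

Yes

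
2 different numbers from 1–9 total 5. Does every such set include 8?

No

Counterexample: {1,4} sums to 5 without using 8.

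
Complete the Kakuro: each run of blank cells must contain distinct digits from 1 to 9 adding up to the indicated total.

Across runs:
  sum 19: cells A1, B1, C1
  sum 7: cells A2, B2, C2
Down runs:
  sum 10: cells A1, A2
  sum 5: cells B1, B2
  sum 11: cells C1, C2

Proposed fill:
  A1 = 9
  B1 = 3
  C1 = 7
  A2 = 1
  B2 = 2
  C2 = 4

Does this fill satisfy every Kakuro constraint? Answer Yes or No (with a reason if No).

Across: 9+3+7=19; 1+2+4=7. Down: 9+1=10; 3+2=5; 7+4=11. No digit repeats within any run.

Yes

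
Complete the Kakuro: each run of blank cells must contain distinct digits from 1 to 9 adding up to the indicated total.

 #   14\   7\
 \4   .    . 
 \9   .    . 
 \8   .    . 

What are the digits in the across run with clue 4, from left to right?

4 in 2 cells must be {1,3}; 7 in 3 cells must be {1,2,4}.
The 4 across and the 7 down share only 1, so R1C2 = 1.
Given what's placed, R3C2 must be 2 to fit the 8 across and 7 down.
R1C1 = 4 − 1 = 3 completes the 4 across.
R2C2 = 7 − 3 = 4 completes the 7 down.
R3C1 = 8 − 2 = 6 completes the 8 across.
R2C1 = 9 − 4 = 5 completes the 9 across.

3, 1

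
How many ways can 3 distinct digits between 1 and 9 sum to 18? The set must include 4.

3 distinct digits from 1–9 sum between 6 and 24.
Keeping only sets containing 4.
Enumerating: {4,5,9}, {4,6,8}.

2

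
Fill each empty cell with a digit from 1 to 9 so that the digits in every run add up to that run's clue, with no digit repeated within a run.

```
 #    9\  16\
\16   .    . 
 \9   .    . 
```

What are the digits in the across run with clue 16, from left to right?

16 in 2 cells must be {7,9}.
The 16 across and the 9 down share only 7, so R1C1 = 7.
R1C2 = 16 − 7 = 9 completes the 16 across.
R2C1 = 9 − 7 = 2 completes the 9 down.
R2C2 = 9 − 2 = 7 completes the 9 across.

7 9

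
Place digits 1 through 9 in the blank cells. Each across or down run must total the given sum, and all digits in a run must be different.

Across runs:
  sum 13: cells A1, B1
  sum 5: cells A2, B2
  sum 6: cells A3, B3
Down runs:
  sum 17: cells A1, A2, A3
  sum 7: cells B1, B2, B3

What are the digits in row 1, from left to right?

9, 4

7 in 3 cells must be {1,2,4}.
The 13 across and the 7 down share only 4, so B1 = 4.
A1 = 13 − 4 = 9 completes the 13 across.
Nothing is forced directly, so branch on B2, whose candidates are 1 or 2. If B2 = 1: then A2 would have to be in {4} for the 5 across but in {1,2,3,5,6,7} for the 17 down — contradiction. So B2 = 2.
A2 = 5 − 2 = 3 completes the 5 across.
A3 = 17 − 12 = 5 completes the 17 down.
B3 = 6 − 5 = 1 completes the 6 across.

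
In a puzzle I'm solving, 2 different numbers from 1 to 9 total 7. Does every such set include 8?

No

Counterexample: {1,6} sums to 7 without using 8.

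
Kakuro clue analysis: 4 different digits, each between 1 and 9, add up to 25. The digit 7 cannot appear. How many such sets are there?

4 distinct digits from 1–9 sum between 10 and 30.
Dropping sets that contain 7.
Enumerating: {2,6,8,9}, {3,5,8,9}.

2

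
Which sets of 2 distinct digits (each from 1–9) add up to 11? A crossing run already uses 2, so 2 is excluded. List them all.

{3,8}; {4,7}; {5,6}

2 distinct digits from 1–9 sum between 3 and 17.
Dropping sets that contain 2.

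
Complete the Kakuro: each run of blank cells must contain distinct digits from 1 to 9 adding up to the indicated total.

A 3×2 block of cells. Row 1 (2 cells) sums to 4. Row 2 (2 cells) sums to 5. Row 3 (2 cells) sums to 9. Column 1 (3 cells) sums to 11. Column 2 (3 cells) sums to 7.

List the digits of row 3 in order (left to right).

4 in 2 cells must be {1,3}; 7 in 3 cells must be {1,2,4}.
The 4 across and the 7 down share only 1, so (1,2) = 1.
(1,1) = 4 − 1 = 3 completes the 4 across.
Nothing is forced directly, so branch on (2,1), whose candidates are 1 or 2. If (2,1) = 2: then (2,2) would have to be in {3} for the 5 across but in {2,4} for the 7 down — contradiction. So (2,1) = 1.
(2,2) = 5 − 1 = 4 completes the 5 across.
(3,1) = 11 − 4 = 7 completes the 11 down.
(3,2) = 9 − 7 = 2 completes the 9 across.

7 2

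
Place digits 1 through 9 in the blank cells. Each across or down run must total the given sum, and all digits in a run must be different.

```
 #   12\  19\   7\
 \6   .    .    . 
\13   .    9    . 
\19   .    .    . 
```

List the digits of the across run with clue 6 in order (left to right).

6 in 3 cells must be {1,2,3}; 7 in 3 cells must be {1,2,4}.
Given what's placed, R2C3 must be 1 to fit the 13 across and 7 down.
Given what's placed, R1C3 must be 2 to fit the 6 across and 7 down.
R2C1 = 13 − 10 = 3 completes the 13 across.
R3C3 = 7 − 3 = 4 completes the 7 down.
R1C1 = 1: the only remaining digit allowed by both the 6 across and the 12 down.
R1C2 = 6 − 3 = 3 completes the 6 across.

1, 3, 2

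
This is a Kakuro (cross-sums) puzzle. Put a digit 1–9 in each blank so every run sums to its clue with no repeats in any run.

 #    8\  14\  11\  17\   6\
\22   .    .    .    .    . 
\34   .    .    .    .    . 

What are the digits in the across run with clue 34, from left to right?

7, 8, 6, 9, 4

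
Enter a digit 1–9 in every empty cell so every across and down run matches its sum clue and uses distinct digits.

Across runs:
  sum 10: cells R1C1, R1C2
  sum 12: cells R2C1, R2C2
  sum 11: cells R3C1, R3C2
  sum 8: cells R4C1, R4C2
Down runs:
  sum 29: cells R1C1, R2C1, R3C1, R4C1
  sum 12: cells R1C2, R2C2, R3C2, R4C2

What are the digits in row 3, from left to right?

5, 6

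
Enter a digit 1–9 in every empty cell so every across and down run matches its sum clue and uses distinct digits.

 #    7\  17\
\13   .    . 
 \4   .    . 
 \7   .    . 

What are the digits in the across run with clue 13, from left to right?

4 in 2 cells must be {1,3}; 7 in 3 cells must be {1,2,4}.
The 13 across and the 7 down share only 4, so R1C1 = 4.
R1C2 = 13 − 4 = 9 completes the 13 across.
Given what's placed, R2C1 must be 1 to fit the 4 across and 7 down.
R2C2 = 4 − 1 = 3 completes the 4 across.
R3C1 = 7 − 5 = 2 completes the 7 down.
R3C2 = 7 − 2 = 5 completes the 7 across.

4 9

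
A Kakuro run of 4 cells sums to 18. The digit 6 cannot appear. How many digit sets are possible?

6

4 distinct digits from 1–9 sum between 10 and 30.
Dropping sets that contain 6.
Enumerating: {1,2,7,8}, {1,3,5,9}, {1,4,5,8}, {2,3,4,9}, {2,3,5,8}, {2,4,5,7}.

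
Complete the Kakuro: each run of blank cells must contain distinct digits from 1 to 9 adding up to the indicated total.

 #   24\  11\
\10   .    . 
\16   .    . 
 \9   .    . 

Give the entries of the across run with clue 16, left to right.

9 7

16 in 2 cells must be {7,9}; 24 in 3 cells must be {7,8,9}.
The 16 across and the 11 down share only 7, so R2C2 = 7.
R2C1 = 16 − 7 = 9 completes the 16 across.
Nothing is forced directly, so branch on R1C1, whose candidates are 7 or 8. If R1C1 = 8: then R1C2 would have to be in {2} for the 10 across but in {1,3} for the 11 down — contradiction. So R1C1 = 7.
R1C2 = 10 − 7 = 3 completes the 10 across.
R3C1 = 24 − 16 = 8 completes the 24 down.
R3C2 = 9 − 8 = 1 completes the 9 across.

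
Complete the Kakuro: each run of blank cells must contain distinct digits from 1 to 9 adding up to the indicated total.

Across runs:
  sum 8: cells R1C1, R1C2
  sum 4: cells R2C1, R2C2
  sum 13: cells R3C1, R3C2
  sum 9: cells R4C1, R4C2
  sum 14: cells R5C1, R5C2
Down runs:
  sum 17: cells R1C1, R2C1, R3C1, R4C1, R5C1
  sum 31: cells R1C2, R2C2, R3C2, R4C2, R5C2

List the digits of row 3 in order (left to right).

6 7

4 in 2 cells must be {1,3}.
Nothing is forced directly, so branch on R5C1, whose candidates are 5 or 6. If R5C1 = 6: that forces R3C1 = 5, R3C2 = 8, after which R5C2 would have to be in {8} for the 14 across but in {1,2,3,4,5,6,7,9} for the 31 down — contradiction. So R5C1 = 5.
Given what's placed, R3C1 must be 6 to fit the 13 across and 17 down.
R3C2 = 13 − 6 = 7 completes the 13 across.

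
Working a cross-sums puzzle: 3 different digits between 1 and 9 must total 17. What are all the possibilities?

{1,7,9}; {2,6,9}; {2,7,8}; {3,5,9}; {3,6,8}; {4,5,8}; {4,6,7}

3 distinct digits from 1–9 sum between 6 and 24.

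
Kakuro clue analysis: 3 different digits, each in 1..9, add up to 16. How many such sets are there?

3 distinct digits from 1–9 sum between 6 and 24.

8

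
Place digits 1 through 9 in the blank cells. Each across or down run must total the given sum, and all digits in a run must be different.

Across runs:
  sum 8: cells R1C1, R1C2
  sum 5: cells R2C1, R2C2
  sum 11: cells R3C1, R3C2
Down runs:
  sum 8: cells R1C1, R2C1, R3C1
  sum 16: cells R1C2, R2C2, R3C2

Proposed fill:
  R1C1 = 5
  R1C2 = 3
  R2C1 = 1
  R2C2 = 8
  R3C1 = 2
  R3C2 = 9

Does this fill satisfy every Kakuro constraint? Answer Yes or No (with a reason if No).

No — the across run R2C1–R2C2 sums to 9, not 5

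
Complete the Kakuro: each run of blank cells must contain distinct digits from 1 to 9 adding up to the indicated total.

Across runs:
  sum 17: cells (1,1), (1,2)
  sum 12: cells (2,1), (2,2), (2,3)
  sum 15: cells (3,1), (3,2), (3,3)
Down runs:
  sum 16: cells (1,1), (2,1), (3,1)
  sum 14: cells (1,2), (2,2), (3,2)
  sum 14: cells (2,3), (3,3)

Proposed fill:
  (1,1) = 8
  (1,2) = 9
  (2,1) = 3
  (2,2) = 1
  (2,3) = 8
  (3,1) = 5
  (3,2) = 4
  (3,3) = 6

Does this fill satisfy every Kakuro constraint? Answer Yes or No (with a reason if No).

Across: 8+9=17; 3+1+8=12; 5+4+6=15. Down: 8+3+5=16; 9+1+4=14; 8+6=14. No digit repeats within any run.

Yes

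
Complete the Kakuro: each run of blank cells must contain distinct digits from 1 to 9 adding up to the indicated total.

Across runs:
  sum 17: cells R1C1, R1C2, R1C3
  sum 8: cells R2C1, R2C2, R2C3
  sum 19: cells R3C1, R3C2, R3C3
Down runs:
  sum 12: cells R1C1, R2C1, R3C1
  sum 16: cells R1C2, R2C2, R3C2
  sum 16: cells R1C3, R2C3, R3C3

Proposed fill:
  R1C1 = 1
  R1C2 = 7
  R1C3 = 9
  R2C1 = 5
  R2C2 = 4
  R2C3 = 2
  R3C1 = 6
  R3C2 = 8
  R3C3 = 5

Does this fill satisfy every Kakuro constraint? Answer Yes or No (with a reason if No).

No — the across run R2C1–R2C3 sums to 11, not 8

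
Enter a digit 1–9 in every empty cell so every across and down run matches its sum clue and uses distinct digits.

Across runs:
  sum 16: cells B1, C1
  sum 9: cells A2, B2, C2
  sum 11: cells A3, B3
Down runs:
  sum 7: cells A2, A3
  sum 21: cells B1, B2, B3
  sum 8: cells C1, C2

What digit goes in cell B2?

5

16 in 2 cells must be {7,9}.
The 16 across and the 8 down share only 7, so C1 = 7.
C2 = 8 − 7 = 1 completes the 8 down.
B1 = 16 − 7 = 9 completes the 16 across.
B2 = 5: the only remaining digit allowed by both the 9 across and the 21 down.
B3 = 21 − 14 = 7 completes the 21 down.
A2 = 9 − 6 = 3 completes the 9 across.
A3 = 11 − 7 = 4 completes the 11 across.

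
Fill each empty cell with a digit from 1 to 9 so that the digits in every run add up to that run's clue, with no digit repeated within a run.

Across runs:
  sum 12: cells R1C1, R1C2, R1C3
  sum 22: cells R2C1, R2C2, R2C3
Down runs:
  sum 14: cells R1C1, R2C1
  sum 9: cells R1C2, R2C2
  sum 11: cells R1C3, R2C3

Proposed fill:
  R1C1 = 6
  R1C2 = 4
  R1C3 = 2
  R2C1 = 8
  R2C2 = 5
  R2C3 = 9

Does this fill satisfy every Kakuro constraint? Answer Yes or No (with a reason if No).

Yes

Across: 6+4+2=12; 8+5+9=22. Down: 6+8=14; 4+5=9; 2+9=11. No digit repeats within any run.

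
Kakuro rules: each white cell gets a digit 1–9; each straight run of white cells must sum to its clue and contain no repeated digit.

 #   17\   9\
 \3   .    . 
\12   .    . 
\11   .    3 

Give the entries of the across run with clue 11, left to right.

8 3

3 in 2 cells must be {1,2}.
R3C1 = 11 − 3 = 8 completes the 11 across.
R1C1 = 2: the only remaining digit allowed by both the 3 across and the 17 down.
R1C2 = 3 − 2 = 1 completes the 3 across.
R2C1 = 17 − 10 = 7 completes the 17 down.
R2C2 = 12 − 7 = 5 completes the 12 across.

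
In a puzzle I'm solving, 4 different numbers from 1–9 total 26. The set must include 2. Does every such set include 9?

Yes

The only way to make 26 from 4 distinct digits under that restriction is {2,7,8,9}, which contains 9.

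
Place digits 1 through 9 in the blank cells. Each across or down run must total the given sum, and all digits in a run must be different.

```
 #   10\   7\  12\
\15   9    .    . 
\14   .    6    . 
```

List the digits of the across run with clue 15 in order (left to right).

R1C2 = 7 − 6 = 1 completes the 7 down.
R1C3 = 15 − 10 = 5 completes the 15 across.
R2C1 = 10 − 9 = 1 completes the 10 down.
R2C3 = 14 − 7 = 7 completes the 14 across.

9 1 5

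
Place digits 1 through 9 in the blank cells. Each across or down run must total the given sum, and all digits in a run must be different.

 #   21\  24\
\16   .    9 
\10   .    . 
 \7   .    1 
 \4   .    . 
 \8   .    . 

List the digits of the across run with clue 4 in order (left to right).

1 3

16 in 2 cells must be {7,9}; 4 in 2 cells must be {1,3}.
R1C1 = 16 − 9 = 7 completes the 16 across.
R3C1 = 7 − 1 = 6 completes the 7 across.
R4C2 = 3: the only remaining digit allowed by both the 4 across and the 24 down.
R4C1 = 4 − 3 = 1 completes the 4 across.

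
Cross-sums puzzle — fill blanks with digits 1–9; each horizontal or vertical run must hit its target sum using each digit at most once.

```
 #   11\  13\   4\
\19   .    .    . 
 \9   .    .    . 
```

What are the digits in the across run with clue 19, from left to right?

9, 7, 3

4 in 2 cells must be {1,3}.
The 19 across and the 4 down share only 3, so R1C3 = 3.
R2C3 = 4 − 3 = 1 completes the 4 down.
Nothing is forced directly, so branch on R2C2, whose candidates are 5 or 6. If R2C2 = 5: then R1C2 would have to be in {7,9} for the 19 across but in {8} for the 13 down — contradiction. So R2C2 = 6.
R1C2 = 13 − 6 = 7 completes the 13 down.
R2C1 = 9 − 7 = 2 completes the 9 across.
R1C1 = 19 − 10 = 9 completes the 19 across.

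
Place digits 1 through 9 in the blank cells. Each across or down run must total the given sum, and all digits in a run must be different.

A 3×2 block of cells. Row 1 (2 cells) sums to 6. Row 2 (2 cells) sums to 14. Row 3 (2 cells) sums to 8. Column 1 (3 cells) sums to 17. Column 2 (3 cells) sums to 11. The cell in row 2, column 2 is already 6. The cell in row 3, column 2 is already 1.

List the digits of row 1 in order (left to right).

2 4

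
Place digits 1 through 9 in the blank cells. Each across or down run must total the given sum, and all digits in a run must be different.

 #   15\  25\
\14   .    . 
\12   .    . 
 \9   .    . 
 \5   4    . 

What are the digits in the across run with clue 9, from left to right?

R4C2 = 5 − 4 = 1 completes the 5 across.
Nothing is forced directly, so branch on R1C1, whose candidates are 6 or 8. If R1C1 = 8: then R1C2 would have to be in {6} for the 14 across but in {7,8,9} for the 25 down — contradiction. So R1C1 = 6.
R1C2 = 14 − 6 = 8 completes the 14 across.
Given what's placed, R2C1 must be 3 to fit the 12 across and 15 down.
R2C2 = 12 − 3 = 9 completes the 12 across.
R3C1 = 15 − 13 = 2 completes the 15 down.
R3C2 = 9 − 2 = 7 completes the 9 across.

2 7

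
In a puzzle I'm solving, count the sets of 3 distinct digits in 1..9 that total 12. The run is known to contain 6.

2

3 distinct digits from 1–9 sum between 6 and 24.
Keeping only sets containing 6.
Enumerating: {1,5,6}, {2,4,6}.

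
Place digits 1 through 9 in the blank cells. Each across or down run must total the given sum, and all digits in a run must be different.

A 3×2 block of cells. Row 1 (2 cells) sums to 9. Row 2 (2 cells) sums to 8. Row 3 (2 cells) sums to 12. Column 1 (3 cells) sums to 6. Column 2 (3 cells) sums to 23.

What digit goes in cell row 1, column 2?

8

6 in 3 cells must be {1,2,3}; 23 in 3 cells must be {6,8,9}.
The 8 across and the 23 down share only 6, so (2,2) = 6.
The 12 across and the 6 down share only 3, so (3,1) = 3.
(3,2) = 12 − 3 = 9 completes the 12 across.
(1,2) = 23 − 15 = 8 completes the 23 down.
(2,1) = 8 − 6 = 2 completes the 8 across.
(1,1) = 9 − 8 = 1 completes the 9 across.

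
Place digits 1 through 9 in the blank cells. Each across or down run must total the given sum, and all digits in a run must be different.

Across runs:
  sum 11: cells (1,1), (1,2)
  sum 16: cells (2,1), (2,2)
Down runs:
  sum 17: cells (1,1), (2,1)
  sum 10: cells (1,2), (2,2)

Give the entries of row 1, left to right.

16 in 2 cells must be {7,9}; 17 in 2 cells must be {8,9}.
The 16 across and the 17 down share only 9, so (2,1) = 9.
(2,2) = 16 − 9 = 7 completes the 16 across.
(1,1) = 17 − 9 = 8 completes the 17 down.
(1,2) = 11 − 8 = 3 completes the 11 across.

8 3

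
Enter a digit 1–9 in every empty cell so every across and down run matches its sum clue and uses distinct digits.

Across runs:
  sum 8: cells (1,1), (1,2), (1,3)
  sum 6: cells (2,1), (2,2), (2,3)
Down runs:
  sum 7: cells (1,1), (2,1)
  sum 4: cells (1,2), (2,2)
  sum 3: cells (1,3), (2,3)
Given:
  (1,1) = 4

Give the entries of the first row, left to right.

4 3 1

6 in 3 cells must be {1,2,3}; 4 in 2 cells must be {1,3}; 3 in 2 cells must be {1,2}.
(1,3) = 1: the only remaining digit allowed by both the 8 across and the 3 down.
(2,1) = 7 − 4 = 3 completes the 7 down.
Given what's placed, (2,2) must be 1 to fit the 6 across and 4 down.
(2,3) = 6 − 4 = 2 completes the 6 across.
(1,2) = 8 − 5 = 3 completes the 8 across.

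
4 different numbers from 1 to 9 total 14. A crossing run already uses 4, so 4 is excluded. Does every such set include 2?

Every partition of 14 into 4 distinct digits under that restriction includes 2: {1,2,3,8}, {1,2,5,6}.

Yes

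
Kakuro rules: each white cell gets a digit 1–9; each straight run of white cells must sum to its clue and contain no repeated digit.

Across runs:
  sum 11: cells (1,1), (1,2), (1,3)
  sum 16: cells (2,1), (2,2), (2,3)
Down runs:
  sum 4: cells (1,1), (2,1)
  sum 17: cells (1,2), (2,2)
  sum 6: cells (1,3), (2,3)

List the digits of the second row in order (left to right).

4 in 2 cells must be {1,3}; 17 in 2 cells must be {8,9}.
The 11 across and the 17 down share only 8, so (1,2) = 8.
(2,2) = 17 − 8 = 9 completes the 17 down.
Given what's placed, (1,1) must be 1 to fit the 11 across and 4 down.
(1,3) = 11 − 9 = 2 completes the 11 across.
(2,1) = 4 − 1 = 3 completes the 4 down.
(2,3) = 16 − 12 = 4 completes the 16 across.

3, 9, 4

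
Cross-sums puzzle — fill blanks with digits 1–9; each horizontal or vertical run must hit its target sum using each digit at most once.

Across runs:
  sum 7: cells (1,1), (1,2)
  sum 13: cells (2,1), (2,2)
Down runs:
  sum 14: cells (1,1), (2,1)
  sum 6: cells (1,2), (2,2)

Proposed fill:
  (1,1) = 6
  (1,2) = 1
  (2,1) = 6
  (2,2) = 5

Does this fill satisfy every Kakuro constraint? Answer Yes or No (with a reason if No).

No — the across run (2,1)–(2,2) sums to 11, not 13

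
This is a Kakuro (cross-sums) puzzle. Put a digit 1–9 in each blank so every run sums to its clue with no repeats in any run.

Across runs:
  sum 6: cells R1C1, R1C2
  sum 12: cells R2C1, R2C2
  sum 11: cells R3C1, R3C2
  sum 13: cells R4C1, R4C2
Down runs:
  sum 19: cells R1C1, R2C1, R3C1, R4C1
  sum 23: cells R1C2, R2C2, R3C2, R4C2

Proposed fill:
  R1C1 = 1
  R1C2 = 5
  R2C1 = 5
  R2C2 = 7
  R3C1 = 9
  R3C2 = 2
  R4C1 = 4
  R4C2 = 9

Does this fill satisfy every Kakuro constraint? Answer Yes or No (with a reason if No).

Yes

Across: 1+5=6; 5+7=12; 9+2=11; 4+9=13. Down: 1+5+9+4=19; 5+7+2+9=23. No digit repeats within any run.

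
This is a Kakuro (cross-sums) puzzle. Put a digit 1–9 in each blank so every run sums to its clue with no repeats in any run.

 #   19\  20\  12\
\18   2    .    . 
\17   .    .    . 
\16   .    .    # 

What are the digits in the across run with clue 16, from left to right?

16 in 2 cells must be {7,9}.
Given what's placed, R3C1 must be 9 to fit the 16 across and 19 down.
R3C2 = 16 − 9 = 7 completes the 16 across.
R1C2 = 9: the only remaining digit allowed by both the 18 across and the 20 down.
R1C3 = 18 − 11 = 7 completes the 18 across.
R2C1 = 19 − 11 = 8 completes the 19 down.
R2C2 = 20 − 16 = 4 completes the 20 down.
R2C3 = 17 − 12 = 5 completes the 17 across.

9, 7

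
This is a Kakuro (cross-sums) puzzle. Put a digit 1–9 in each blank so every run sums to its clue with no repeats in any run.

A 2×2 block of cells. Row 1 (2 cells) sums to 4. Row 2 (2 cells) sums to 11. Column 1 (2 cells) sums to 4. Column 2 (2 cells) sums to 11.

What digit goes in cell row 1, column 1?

1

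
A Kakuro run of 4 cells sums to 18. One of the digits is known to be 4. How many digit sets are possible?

4 distinct digits from 1–9 sum between 10 and 30.
Keeping only sets containing 4.
Enumerating: {1,4,5,8}, {1,4,6,7}, {2,3,4,9}, {2,4,5,7}, {3,4,5,6}.

5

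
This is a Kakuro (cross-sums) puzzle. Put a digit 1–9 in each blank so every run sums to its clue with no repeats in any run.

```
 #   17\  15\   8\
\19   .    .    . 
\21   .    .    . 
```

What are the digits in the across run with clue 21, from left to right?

8 7 6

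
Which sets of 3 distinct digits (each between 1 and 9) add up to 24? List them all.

{7,8,9}

3 distinct digits from 1–9 sum between 6 and 24.
Only one set works: {7,8,9}.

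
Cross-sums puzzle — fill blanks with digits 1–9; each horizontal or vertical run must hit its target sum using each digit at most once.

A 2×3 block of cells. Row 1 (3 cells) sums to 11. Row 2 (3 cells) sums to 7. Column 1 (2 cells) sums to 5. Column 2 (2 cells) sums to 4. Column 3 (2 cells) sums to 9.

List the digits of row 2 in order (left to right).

4 1 2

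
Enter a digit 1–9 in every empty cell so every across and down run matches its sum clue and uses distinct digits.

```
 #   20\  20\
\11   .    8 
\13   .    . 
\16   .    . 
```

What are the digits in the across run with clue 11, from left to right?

16 in 2 cells must be {7,9}.
R1C1 = 11 − 8 = 3 completes the 11 across.
R3C1 = 9: the only remaining digit allowed by both the 16 across and the 20 down.
R3C2 = 16 − 9 = 7 completes the 16 across.
R2C1 = 20 − 12 = 8 completes the 20 down.
R2C2 = 13 − 8 = 5 completes the 13 across.

3 8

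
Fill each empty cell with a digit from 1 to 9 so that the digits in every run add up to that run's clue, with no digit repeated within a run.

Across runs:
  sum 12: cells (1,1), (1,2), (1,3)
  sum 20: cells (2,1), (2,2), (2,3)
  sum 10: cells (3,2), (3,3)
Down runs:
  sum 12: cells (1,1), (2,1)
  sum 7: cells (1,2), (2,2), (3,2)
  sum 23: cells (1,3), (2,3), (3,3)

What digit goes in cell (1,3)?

7 in 3 cells must be {1,2,4}; 23 in 3 cells must be {6,8,9}.
Only 4 fits (2,2) under both its across sum 20 and down sum 7.
Given what's placed, (2,3) must be 9 to fit the 20 across and 23 down.
(2,1) = 20 − 13 = 7 completes the 20 across.
(1,1) = 12 − 7 = 5 completes the 12 down.
(1,2) = 1: the only remaining digit allowed by both the 12 across and the 7 down.
(1,3) = 12 − 6 = 6 completes the 12 across.

6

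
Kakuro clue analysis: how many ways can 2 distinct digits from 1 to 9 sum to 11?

4

2 distinct digits from 1–9 sum between 3 and 17.
Enumerating: {2,9}, {3,8}, {4,7}, {5,6}.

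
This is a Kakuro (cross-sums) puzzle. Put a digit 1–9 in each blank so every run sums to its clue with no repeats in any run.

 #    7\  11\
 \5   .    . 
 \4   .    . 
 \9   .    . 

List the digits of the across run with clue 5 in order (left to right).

4 in 2 cells must be {1,3}; 7 in 3 cells must be {1,2,4}.
The 4 across and the 7 down share only 1, so R2C1 = 1.
R2C2 = 4 − 1 = 3 completes the 4 across.
Nothing is forced directly, so branch on R1C1, whose candidates are 2 or 4. If R1C1 = 2: then R1C2 would have to be in {3} for the 5 across but in {1,2,6,7} for the 11 down — contradiction. So R1C1 = 4.
R1C2 = 5 − 4 = 1 completes the 5 across.
R3C1 = 7 − 5 = 2 completes the 7 down.
R3C2 = 9 − 2 = 7 completes the 9 across.

4, 1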